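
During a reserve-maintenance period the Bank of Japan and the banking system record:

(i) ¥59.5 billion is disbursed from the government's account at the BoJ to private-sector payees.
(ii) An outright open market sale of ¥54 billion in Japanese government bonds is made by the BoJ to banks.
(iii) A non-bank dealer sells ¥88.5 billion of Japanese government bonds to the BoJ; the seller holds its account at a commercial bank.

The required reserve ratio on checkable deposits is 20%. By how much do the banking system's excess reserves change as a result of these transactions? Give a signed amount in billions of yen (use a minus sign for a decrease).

Government spending ¥59.5 billion: reserves +¥59.5B, deposits +¥59.5B.
OMO sale (to banks) ¥54 billion: reserves −¥54B, deposits 0.
Asset purchase (from non-banks) ¥88.5 billion: reserves +¥88.5B, deposits +¥88.5B.
Totals: Δreserves = +¥94B, Δdeposits = +¥148B.
Δrequired reserves = 20% × +¥148B = +¥29.6B.
Δexcess reserves = Δreserves − Δrequired = +¥94B − (+¥29.6B) = +¥64.4 billion.

+¥64.4 billion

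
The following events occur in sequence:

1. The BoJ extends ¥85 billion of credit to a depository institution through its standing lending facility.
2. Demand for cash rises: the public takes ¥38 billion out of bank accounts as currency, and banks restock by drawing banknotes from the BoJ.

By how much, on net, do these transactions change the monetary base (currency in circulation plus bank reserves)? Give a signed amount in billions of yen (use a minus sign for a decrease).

Discount-window loan ¥85 billion: BoJ balance sheet expands → +¥85B.
Currency withdrawal ¥38 billion: just a shift between currency and reserves — both are base money → 0.
Net: 85 + 0 = +¥85 billion.

+¥85 billion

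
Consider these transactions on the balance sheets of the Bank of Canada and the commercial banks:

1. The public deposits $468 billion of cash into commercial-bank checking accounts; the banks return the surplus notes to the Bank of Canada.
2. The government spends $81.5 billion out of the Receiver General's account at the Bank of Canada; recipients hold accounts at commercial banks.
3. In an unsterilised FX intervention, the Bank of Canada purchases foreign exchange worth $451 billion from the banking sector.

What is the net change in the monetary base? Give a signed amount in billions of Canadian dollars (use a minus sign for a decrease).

+$532.5 billion

Bank of Canada balance sheet:
  Assets:      Foreign assets +$451B
  Liabilities: Bank reserves +$1000.5B, Currency in circulation −$468B, Government deposits −$81.5B
Commercial banking system:
  Assets:      Reserves at CB +$1000.5B, Foreign assets −$451B
  Liabilities: Checkable deposits +$549.5B
Monetary base = currency + reserves: −$468B + (+$1000.5B) = +$532.5 billion.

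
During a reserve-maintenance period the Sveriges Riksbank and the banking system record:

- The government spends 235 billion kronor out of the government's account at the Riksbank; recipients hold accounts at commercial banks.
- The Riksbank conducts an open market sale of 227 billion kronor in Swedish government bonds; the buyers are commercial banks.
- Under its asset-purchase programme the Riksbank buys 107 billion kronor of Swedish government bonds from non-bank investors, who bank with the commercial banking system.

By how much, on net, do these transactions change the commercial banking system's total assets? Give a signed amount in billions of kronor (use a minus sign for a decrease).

Government spending 235 billion kronor: bank balance sheets expand → +235B.
OMO sale (to banks) 227 billion kronor: just an asset swap on bank balance sheets → 0.
Asset purchase (from non-banks) 107 billion kronor: bank balance sheets expand → +107B.
Net: 235 + 0 + 107 = +342 billion.

+342 billion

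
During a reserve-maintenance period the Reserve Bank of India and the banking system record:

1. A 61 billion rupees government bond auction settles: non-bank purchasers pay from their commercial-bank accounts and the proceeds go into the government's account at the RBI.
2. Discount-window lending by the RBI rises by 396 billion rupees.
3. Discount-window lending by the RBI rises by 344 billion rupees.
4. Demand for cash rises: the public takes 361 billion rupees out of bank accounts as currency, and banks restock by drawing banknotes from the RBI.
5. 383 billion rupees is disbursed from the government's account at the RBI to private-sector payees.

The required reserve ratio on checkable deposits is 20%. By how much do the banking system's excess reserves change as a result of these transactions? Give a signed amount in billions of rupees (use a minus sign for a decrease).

+708.8 billion

Government account inflow 61 billion rupees: reserves −61B, deposits −61B.
Discount-window loan 396 billion rupees: reserves +396B, deposits 0.
Discount-window loan 344 billion rupees: reserves +344B, deposits 0.
Currency withdrawal 361 billion rupees: reserves −361B, deposits −361B.
Government spending 383 billion rupees: reserves +383B, deposits +383B.
Totals: Δreserves = +701B, Δdeposits = −39B.
Δrequired reserves = 20% × −39B = −7.8B.
Δexcess reserves = Δreserves − Δrequired = +701B − (−7.8B) = +708.8 billion.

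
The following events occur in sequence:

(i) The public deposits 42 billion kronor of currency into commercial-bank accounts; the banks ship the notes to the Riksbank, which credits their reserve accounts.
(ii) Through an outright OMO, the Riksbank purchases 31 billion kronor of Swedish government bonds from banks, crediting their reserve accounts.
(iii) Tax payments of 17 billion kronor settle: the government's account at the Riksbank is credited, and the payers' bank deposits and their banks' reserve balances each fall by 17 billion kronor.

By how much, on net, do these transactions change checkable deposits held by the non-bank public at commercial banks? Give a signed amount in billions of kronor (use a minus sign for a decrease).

Currency deposit 42 billion kronor: non-bank counterparties' bank balances rise → +42B.
OMO purchase (from banks) 31 billion kronor: the counterparty is a bank, so public deposits are unchanged → 0.
Government account inflow 17 billion kronor: non-bank counterparties' bank balances fall → −17B.
Net: 42 + 0 − 17 = +25 billion.

+25 billion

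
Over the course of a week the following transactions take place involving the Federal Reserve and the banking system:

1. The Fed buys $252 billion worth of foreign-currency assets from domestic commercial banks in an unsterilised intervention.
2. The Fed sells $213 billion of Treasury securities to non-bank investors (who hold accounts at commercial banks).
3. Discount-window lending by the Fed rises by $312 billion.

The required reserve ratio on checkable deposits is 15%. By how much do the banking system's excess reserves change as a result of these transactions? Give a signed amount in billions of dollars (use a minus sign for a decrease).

FX purchase $252 billion: reserves +$252B, deposits 0.
Asset sale (to non-banks) $213 billion: reserves −$213B, deposits −$213B.
Discount-window loan $312 billion: reserves +$312B, deposits 0.
Totals: Δreserves = +$351B, Δdeposits = −$213B.
Δrequired reserves = 15% × −$213B = −$31.95B.
Δexcess reserves = Δreserves − Δrequired = +$351B − (−$31.95B) = +$382.95 billion.

+$382.95 billion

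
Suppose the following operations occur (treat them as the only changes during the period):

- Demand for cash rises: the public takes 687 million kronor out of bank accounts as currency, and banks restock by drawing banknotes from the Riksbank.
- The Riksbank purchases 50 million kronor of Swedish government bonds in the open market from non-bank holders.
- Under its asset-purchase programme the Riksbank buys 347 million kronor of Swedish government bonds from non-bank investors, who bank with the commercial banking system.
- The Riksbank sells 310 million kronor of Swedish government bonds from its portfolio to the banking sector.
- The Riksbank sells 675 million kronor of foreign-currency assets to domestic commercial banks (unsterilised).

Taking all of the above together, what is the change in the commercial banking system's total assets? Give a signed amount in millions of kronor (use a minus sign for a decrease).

-290 million

Riksbank balance sheet:
  Assets:      Securities +87M, Foreign assets −675M
  Liabilities: Bank reserves −1275M, Currency in circulation +687M
Commercial banking system:
  Assets:      Reserves at CB −1275M, Securities +310M, Foreign assets +675M
  Liabilities: Checkable deposits −290M
Change in total bank assets = -290 million.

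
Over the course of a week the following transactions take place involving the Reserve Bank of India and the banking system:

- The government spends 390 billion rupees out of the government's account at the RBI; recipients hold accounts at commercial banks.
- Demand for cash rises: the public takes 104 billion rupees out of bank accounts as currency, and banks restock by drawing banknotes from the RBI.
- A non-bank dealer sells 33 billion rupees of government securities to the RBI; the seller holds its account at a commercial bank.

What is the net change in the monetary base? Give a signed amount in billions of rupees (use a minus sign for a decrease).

+423 billion

Government spending 390 billion rupees: a non-base liability converts back to reserves → +390B.
Currency withdrawal 104 billion rupees: just a shift between currency and reserves — both are base money → 0.
Asset purchase (from non-banks) 33 billion rupees: RBI balance sheet expands → +33B.
Net: 390 + 0 + 33 = +423 billion.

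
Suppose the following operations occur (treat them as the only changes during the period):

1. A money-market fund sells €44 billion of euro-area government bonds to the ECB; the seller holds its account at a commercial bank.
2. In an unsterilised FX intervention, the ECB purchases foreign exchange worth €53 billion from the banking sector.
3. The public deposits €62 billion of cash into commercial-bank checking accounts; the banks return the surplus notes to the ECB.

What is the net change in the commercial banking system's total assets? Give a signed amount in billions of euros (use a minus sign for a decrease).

+€106 billion

ECB balance sheet:
  Assets:      Securities +€44B, Foreign assets +€53B
  Liabilities: Bank reserves +€159B, Currency in circulation −€62B
Commercial banking system:
  Assets:      Reserves at CB +€159B, Foreign assets −€53B
  Liabilities: Checkable deposits +€106B
Change in total bank assets = +€106 billion.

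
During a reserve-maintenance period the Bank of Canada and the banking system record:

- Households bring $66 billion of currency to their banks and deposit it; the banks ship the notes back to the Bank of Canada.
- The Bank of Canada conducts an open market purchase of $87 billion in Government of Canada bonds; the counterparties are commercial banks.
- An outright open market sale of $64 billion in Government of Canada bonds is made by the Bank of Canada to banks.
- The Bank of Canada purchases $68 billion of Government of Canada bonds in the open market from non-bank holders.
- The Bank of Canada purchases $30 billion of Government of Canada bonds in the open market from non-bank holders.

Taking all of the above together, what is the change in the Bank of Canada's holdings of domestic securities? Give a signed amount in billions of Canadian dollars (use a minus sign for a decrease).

Currency deposit $66 billion: the Bank of Canada's securities portfolio is untouched → 0.
OMO purchase (from banks) $87 billion: securities added to the Bank of Canada's portfolio → +$87B.
OMO sale (to banks) $64 billion: securities removed from the Bank of Canada's portfolio → −$64B.
Asset purchase (from non-banks) $68 billion: securities added to the Bank of Canada's portfolio → +$68B.
Asset purchase (from non-banks) $30 billion: securities added to the Bank of Canada's portfolio → +$30B.
Net: 0 + 87 − 64 + 68 + 30 = +$121 billion.

+$121 billion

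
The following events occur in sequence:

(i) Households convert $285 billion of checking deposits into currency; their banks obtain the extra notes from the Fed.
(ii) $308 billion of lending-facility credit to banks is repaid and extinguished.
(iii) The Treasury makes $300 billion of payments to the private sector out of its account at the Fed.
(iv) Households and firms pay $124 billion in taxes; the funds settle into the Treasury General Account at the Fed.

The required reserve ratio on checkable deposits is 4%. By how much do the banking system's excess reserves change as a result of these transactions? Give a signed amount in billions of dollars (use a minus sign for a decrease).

Currency withdrawal $285 billion: reserves −$285B, deposits −$285B.
Discount-window repayment $308 billion: reserves −$308B, deposits 0.
Government spending $300 billion: reserves +$300B, deposits +$300B.
Government account inflow $124 billion: reserves −$124B, deposits −$124B.
Totals: Δreserves = −$417B, Δdeposits = −$109B.
Δrequired reserves = 4% × −$109B = −$4.36B.
Δexcess reserves = Δreserves − Δrequired = −$417B − (−$4.36B) = -$412.64 billion.

-$412.64 billion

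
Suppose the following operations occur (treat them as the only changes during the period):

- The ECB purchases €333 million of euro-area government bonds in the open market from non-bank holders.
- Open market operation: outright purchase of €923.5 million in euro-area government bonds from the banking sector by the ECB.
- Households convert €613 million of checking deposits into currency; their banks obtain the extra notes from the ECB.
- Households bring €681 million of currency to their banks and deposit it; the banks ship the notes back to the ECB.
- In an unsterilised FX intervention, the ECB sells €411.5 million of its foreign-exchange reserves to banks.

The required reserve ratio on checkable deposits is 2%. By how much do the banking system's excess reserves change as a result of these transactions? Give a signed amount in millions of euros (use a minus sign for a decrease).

Asset purchase (from non-banks) €333 million: reserves +€333M, deposits +€333M.
OMO purchase (from banks) €923.5 million: reserves +€923.5M, deposits 0.
Currency withdrawal €613 million: reserves −€613M, deposits −€613M.
Currency deposit €681 million: reserves +€681M, deposits +€681M.
FX sale €411.5 million: reserves −€411.5M, deposits 0.
Totals: Δreserves = +€913M, Δdeposits = +€401M.
Δrequired reserves = 2% × +€401M = +€8.02M.
Δexcess reserves = Δreserves − Δrequired = +€913M − (+€8.02M) = +€904.98 million.

+€904.98 million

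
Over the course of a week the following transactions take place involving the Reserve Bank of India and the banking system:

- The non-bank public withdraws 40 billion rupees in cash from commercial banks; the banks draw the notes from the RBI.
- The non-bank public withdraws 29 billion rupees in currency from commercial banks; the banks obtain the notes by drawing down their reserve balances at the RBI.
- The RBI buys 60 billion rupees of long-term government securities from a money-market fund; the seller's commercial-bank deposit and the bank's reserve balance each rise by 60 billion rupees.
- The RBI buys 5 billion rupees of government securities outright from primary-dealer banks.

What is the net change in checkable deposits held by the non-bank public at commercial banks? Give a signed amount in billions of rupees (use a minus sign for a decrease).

Currency withdrawal 40 billion rupees: non-bank counterparties' bank balances fall → −40B.
Currency withdrawal 29 billion rupees: non-bank counterparties' bank balances fall → −29B.
Asset purchase (from non-banks) 60 billion rupees: non-bank counterparties' bank balances rise → +60B.
OMO purchase (from banks) 5 billion rupees: the counterparty is a bank, so public deposits are unchanged → 0.
Net: −40 − 29 + 60 + 0 = -9 billion.

-9 billion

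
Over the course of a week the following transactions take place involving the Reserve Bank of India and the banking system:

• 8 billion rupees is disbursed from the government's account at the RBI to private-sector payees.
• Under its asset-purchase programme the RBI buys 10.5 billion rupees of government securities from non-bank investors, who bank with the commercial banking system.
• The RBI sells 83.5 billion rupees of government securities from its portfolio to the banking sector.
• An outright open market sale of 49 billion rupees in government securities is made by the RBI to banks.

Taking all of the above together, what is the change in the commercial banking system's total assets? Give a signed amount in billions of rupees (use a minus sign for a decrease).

RBI balance sheet:
  Assets:      Securities −122B
  Liabilities: Bank reserves −114B, Government deposits −8B
Commercial banking system:
  Assets:      Reserves at CB −114B, Securities +132.5B
  Liabilities: Checkable deposits +18.5B
Change in total bank assets = +18.5 billion.

+18.5 billion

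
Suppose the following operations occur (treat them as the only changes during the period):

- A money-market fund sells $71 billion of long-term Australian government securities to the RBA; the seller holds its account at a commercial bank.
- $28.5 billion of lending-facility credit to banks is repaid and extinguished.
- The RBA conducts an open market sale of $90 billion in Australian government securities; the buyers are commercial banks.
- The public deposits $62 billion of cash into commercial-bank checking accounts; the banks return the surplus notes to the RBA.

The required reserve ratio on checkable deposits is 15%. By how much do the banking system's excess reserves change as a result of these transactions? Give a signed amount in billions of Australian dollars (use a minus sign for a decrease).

-$5.45 billion

Asset purchase (from non-banks) $71 billion: reserves +$71B, deposits +$71B.
Discount-window repayment $28.5 billion: reserves −$28.5B, deposits 0.
OMO sale (to banks) $90 billion: reserves −$90B, deposits 0.
Currency deposit $62 billion: reserves +$62B, deposits +$62B.
Totals: Δreserves = +$14.5B, Δdeposits = +$133B.
Δrequired reserves = 15% × +$133B = +$19.95B.
Δexcess reserves = Δreserves − Δrequired = +$14.5B − (+$19.95B) = -$5.45 billion.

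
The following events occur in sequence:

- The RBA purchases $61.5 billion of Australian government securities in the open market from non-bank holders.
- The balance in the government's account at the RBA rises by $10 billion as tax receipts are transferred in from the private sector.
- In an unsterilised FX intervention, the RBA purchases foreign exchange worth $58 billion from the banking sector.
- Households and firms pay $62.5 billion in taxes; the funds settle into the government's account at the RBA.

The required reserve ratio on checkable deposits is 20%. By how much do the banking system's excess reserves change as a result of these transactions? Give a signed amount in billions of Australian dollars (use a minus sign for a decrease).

Asset purchase (from non-banks) $61.5 billion: reserves +$61.5B, deposits +$61.5B.
Government account inflow $10 billion: reserves −$10B, deposits −$10B.
FX purchase $58 billion: reserves +$58B, deposits 0.
Government account inflow $62.5 billion: reserves −$62.5B, deposits −$62.5B.
Totals: Δreserves = +$47B, Δdeposits = −$11B.
Δrequired reserves = 20% × −$11B = −$2.2B.
Δexcess reserves = Δreserves − Δrequired = +$47B − (−$2.2B) = +$49.2 billion.

+$49.2 billion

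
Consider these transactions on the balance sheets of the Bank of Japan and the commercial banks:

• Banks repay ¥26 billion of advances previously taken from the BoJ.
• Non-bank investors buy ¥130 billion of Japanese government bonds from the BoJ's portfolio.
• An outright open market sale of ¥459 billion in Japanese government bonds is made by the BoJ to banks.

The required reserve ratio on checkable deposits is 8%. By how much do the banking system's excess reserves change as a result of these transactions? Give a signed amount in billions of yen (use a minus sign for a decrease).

Discount-window repayment ¥26 billion: reserves −¥26B, deposits 0.
Asset sale (to non-banks) ¥130 billion: reserves −¥130B, deposits −¥130B.
OMO sale (to banks) ¥459 billion: reserves −¥459B, deposits 0.
Totals: Δreserves = −¥615B, Δdeposits = −¥130B.
Δrequired reserves = 8% × −¥130B = −¥10.4B.
Δexcess reserves = Δreserves − Δrequired = −¥615B − (−¥10.4B) = -¥604.6 billion.

-¥604.6 billion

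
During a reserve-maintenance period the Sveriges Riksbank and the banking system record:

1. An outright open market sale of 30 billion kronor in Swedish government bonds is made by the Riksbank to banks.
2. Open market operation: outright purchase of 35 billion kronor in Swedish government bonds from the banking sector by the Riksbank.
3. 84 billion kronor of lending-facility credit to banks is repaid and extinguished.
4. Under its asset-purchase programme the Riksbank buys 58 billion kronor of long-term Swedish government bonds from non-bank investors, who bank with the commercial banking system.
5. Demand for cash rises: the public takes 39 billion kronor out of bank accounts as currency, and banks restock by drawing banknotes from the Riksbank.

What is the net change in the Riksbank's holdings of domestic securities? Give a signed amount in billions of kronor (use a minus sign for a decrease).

+63 billion

Riksbank balance sheet:
  Assets:      Securities +63B, Loans to banks −84B
  Liabilities: Bank reserves −60B, Currency in circulation +39B
Commercial banking system:
  Assets:      Reserves at CB −60B, Securities −5B
  Liabilities: Checkable deposits +19B, Borrowings from CB −84B
So the change in the Riksbank's holdings of domestic securities is +63 billion.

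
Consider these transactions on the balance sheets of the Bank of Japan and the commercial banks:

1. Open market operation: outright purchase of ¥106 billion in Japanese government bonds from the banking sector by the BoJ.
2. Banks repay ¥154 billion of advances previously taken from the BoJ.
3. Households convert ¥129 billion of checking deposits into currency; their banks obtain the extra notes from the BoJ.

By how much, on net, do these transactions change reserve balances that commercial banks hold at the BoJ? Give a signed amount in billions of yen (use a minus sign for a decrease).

OMO purchase (from banks) ¥106 billion: the BoJ pays by crediting reserve accounts → +¥106B.
Discount-window repayment ¥154 billion: repayment is debited from reserves → −¥154B.
Currency withdrawal ¥129 billion: banks swap reserves for currency → −¥129B.
Net: 106 − 154 − 129 = -¥177 billion.

-¥177 billion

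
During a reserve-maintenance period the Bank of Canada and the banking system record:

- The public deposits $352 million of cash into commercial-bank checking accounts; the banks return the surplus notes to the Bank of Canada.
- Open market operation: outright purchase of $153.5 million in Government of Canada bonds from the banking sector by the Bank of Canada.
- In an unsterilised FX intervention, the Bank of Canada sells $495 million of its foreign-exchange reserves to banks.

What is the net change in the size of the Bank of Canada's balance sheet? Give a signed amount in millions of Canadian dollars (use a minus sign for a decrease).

Bank of Canada balance sheet:
  Assets:      Securities +$153.5M, Foreign assets −$495M
  Liabilities: Bank reserves +$10.5M, Currency in circulation −$352M
Change in total Bank of Canada assets = -$341.5 million.

-$341.5 million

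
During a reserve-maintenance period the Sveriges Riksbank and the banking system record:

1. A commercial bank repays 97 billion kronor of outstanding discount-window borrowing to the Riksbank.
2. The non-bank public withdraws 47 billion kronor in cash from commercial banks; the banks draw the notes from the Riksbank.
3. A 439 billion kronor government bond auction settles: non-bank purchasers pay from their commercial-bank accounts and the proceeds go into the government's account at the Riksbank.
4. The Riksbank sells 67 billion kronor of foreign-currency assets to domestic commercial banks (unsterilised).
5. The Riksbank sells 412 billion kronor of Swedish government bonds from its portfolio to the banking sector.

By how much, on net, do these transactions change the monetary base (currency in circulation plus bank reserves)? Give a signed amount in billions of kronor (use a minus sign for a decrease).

-1015 billion

Discount-window repayment 97 billion kronor: Riksbank balance sheet contracts → −97B.
Currency withdrawal 47 billion kronor: just a shift between currency and reserves — both are base money → 0.
Government account inflow 439 billion kronor: reserves shift to a non-base liability → −439B.
FX sale 67 billion kronor: Riksbank balance sheet contracts → −67B.
OMO sale (to banks) 412 billion kronor: Riksbank balance sheet contracts → −412B.
Net: −97 + 0 − 439 − 67 − 412 = -1015 billion.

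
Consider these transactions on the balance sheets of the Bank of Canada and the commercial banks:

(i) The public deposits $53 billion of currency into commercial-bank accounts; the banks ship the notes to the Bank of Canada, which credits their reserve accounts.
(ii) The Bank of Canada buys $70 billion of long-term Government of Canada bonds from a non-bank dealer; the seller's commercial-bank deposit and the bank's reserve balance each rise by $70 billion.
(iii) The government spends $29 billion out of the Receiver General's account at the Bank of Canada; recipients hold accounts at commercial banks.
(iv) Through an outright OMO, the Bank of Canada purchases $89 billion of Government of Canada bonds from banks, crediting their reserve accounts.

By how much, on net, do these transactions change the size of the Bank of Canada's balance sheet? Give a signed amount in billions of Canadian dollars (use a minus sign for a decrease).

+$159 billion

Bank of Canada balance sheet:
  Assets:      Securities +$159B
  Liabilities: Bank reserves +$241B, Currency in circulation −$53B, Government deposits −$29B
Commercial banking system:
  Assets:      Reserves at CB +$241B, Securities −$89B
  Liabilities: Checkable deposits +$152B
Change in total Bank of Canada assets = +$159 billion.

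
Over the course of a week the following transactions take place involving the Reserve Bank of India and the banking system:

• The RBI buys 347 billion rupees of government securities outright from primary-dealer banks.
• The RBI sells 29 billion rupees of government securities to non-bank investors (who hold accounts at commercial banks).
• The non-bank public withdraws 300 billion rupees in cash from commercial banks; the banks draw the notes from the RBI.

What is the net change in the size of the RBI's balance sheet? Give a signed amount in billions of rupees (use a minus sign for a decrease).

OMO purchase (from banks) 347 billion rupees: an RBI asset is acquired → +347B.
Asset sale (to non-banks) 29 billion rupees: an RBI asset is shed → −29B.
Currency withdrawal 300 billion rupees: only the composition of liabilities changes → 0.
Net: 347 − 29 + 0 = +318 billion.

+318 billion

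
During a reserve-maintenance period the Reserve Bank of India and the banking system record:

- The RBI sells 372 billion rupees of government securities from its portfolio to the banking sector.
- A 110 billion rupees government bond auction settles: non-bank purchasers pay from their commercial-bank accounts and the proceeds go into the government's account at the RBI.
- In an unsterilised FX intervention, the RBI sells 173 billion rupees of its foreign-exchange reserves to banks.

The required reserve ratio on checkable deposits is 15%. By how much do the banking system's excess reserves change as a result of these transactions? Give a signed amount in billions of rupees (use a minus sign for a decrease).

OMO sale (to banks) 372 billion rupees: reserves −372B, deposits 0.
Government account inflow 110 billion rupees: reserves −110B, deposits −110B.
FX sale 173 billion rupees: reserves −173B, deposits 0.
Totals: Δreserves = −655B, Δdeposits = −110B.
Δrequired reserves = 15% × −110B = −16.5B.
Δexcess reserves = Δreserves − Δrequired = −655B − (−16.5B) = -638.5 billion.

-638.5 billion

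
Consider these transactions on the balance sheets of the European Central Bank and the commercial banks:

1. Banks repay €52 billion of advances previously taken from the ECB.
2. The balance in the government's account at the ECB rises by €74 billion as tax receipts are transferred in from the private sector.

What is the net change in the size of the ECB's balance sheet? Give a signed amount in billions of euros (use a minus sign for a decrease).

Discount-window repayment €52 billion: an ECB asset is shed → −€52B.
Government account inflow €74 billion: only the composition of liabilities changes → 0.
Net: −52 + 0 = -€52 billion.

-€52 billion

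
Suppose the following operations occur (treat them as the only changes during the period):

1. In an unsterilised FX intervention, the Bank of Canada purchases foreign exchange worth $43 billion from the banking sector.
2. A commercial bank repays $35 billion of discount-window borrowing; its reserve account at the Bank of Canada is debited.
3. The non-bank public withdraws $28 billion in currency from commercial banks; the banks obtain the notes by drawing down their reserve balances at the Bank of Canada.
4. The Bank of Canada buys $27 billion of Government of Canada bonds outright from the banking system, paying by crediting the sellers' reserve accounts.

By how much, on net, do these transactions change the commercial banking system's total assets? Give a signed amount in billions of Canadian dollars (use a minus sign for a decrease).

Bank of Canada balance sheet:
  Assets:      Securities +$27B, Loans to banks −$35B, Foreign assets +$43B
  Liabilities: Bank reserves +$7B, Currency in circulation +$28B
Commercial banking system:
  Assets:      Reserves at CB +$7B, Securities −$27B, Foreign assets −$43B
  Liabilities: Checkable deposits −$28B, Borrowings from CB −$35B
Change in total bank assets = -$63 billion.

-$63 billion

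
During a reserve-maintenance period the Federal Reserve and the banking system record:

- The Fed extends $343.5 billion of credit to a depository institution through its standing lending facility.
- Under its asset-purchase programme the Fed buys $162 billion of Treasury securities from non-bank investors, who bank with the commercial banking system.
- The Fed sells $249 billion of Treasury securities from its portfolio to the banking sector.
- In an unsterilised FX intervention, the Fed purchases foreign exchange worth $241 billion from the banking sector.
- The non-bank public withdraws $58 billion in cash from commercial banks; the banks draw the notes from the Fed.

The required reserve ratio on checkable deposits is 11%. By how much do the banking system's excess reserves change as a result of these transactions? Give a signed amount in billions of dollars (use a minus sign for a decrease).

+$428.06 billion

Discount-window loan $343.5 billion: reserves +$343.5B, deposits 0.
Asset purchase (from non-banks) $162 billion: reserves +$162B, deposits +$162B.
OMO sale (to banks) $249 billion: reserves −$249B, deposits 0.
FX purchase $241 billion: reserves +$241B, deposits 0.
Currency withdrawal $58 billion: reserves −$58B, deposits −$58B.
Totals: Δreserves = +$439.5B, Δdeposits = +$104B.
Δrequired reserves = 11% × +$104B = +$11.44B.
Δexcess reserves = Δreserves − Δrequired = +$439.5B − (+$11.44B) = +$428.06 billion.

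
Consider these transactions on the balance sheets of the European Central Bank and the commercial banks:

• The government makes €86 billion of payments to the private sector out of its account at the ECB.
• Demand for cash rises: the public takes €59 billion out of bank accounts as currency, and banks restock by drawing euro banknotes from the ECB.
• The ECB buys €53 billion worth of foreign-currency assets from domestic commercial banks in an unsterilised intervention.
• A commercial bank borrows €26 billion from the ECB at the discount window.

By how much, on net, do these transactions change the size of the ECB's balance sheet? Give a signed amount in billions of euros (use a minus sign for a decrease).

ECB balance sheet:
  Assets:      Loans to banks +€26B, Foreign assets +€53B
  Liabilities: Bank reserves +€106B, Currency in circulation +€59B, Government deposits −€86B
Change in total ECB assets = +€79 billion.

+€79 billion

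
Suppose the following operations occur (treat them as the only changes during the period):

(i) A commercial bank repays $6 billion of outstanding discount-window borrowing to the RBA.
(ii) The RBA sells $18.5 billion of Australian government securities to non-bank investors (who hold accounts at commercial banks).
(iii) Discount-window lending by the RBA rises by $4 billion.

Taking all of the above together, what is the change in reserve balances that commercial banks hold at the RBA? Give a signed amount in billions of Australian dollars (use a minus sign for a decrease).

-$20.5 billion

RBA balance sheet:
  Assets:      Securities −$18.5B, Loans to banks −$2B
  Liabilities: Bank reserves −$20.5B
Commercial banking system:
  Assets:      Reserves at CB −$20.5B
  Liabilities: Checkable deposits −$18.5B, Borrowings from CB −$2B
So the change in reserve balances that commercial banks hold at the RBA is -$20.5 billion.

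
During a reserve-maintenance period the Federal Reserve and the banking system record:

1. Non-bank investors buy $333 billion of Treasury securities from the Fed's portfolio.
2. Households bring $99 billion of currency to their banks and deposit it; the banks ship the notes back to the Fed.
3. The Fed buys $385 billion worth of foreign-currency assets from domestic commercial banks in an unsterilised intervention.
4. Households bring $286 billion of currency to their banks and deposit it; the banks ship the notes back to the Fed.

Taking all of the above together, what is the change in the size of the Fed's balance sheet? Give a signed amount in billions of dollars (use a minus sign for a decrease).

+$52 billion

Fed balance sheet:
  Assets:      Securities −$333B, Foreign assets +$385B
  Liabilities: Bank reserves +$437B, Currency in circulation −$385B
Change in total Fed assets = +$52 billion.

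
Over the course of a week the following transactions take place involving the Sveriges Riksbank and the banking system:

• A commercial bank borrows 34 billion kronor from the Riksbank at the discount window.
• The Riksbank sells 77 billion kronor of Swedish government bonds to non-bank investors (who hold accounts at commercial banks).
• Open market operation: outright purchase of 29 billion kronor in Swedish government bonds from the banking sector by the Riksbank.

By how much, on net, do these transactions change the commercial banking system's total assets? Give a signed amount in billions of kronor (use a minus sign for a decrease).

-43 billion

Discount-window loan 34 billion kronor: bank balance sheets expand → +34B.
Asset sale (to non-banks) 77 billion kronor: bank balance sheets shrink → −77B.
OMO purchase (from banks) 29 billion kronor: just an asset swap on bank balance sheets → 0.
Net: 34 − 77 + 0 = -43 billion.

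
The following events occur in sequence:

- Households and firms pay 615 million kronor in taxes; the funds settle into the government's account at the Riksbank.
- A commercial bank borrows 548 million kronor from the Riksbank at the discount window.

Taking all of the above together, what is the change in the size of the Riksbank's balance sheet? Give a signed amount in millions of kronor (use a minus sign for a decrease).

+548 million

Riksbank balance sheet:
  Assets:      Loans to banks +548M
  Liabilities: Bank reserves −67M, Government deposits +615M
Change in total Riksbank assets = +548 million.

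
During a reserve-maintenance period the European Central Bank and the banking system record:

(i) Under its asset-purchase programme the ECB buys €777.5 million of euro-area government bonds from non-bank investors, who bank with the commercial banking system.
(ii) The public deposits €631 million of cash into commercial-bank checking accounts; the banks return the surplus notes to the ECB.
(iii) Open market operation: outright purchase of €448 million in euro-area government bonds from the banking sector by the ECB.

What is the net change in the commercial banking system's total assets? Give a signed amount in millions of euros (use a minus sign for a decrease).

+€1408.5 million

Asset purchase (from non-banks) €777.5 million: bank balance sheets expand → +€777.5M.
Currency deposit €631 million: bank balance sheets expand → +€631M.
OMO purchase (from banks) €448 million: just an asset swap on bank balance sheets → 0.
Net: 777.5 + 631 + 0 = +€1408.5 million.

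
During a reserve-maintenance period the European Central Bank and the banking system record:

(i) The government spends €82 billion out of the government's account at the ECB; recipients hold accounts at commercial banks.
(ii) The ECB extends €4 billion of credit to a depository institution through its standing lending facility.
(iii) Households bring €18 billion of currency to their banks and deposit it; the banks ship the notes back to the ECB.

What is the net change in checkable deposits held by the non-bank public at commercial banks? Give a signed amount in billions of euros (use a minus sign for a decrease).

ECB balance sheet:
  Assets:      Loans to banks +€4B
  Liabilities: Bank reserves +€104B, Currency in circulation −€18B, Government deposits −€82B
Commercial banking system:
  Assets:      Reserves at CB +€104B
  Liabilities: Checkable deposits +€100B, Borrowings from CB +€4B
So the change in checkable deposits held by the non-bank public at commercial banks is +€100 billion.

+€100 billion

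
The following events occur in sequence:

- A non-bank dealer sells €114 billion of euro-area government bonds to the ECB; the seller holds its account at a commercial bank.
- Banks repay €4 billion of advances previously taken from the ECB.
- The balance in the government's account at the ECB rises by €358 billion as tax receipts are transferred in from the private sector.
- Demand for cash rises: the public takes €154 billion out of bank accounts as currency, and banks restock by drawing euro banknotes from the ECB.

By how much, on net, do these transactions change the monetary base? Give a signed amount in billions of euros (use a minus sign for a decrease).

-€248 billion

ECB balance sheet:
  Assets:      Securities +€114B, Loans to banks −€4B
  Liabilities: Bank reserves −€402B, Currency in circulation +€154B, Government deposits +€358B
Commercial banking system:
  Assets:      Reserves at CB −€402B
  Liabilities: Checkable deposits −€398B, Borrowings from CB −€4B
Monetary base = currency + reserves: +€154B + (−€402B) = -€248 billion.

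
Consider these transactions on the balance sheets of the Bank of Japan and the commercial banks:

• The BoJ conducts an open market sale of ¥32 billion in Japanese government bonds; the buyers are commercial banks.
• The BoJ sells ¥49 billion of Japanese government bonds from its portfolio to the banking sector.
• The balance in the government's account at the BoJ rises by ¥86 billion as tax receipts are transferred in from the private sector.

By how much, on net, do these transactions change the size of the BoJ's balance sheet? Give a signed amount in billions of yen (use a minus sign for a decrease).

OMO sale (to banks) ¥32 billion: a BoJ asset is shed → −¥32B.
OMO sale (to banks) ¥49 billion: a BoJ asset is shed → −¥49B.
Government account inflow ¥86 billion: only the composition of liabilities changes → 0.
Net: −32 − 49 + 0 = -¥81 billion.

-¥81 billion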